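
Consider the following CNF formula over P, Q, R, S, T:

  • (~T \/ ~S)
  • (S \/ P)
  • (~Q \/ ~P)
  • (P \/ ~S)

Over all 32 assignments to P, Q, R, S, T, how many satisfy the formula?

The models are:
  P=1 Q=0 R=0 S=0 T=0
  P=1 Q=0 R=0 S=0 T=1
  P=1 Q=0 R=0 S=1 T=0
  P=1 Q=0 R=1 S=0 T=0
  P=1 Q=0 R=1 S=0 T=1
  P=1 Q=0 R=1 S=1 T=0
Count: 6.

6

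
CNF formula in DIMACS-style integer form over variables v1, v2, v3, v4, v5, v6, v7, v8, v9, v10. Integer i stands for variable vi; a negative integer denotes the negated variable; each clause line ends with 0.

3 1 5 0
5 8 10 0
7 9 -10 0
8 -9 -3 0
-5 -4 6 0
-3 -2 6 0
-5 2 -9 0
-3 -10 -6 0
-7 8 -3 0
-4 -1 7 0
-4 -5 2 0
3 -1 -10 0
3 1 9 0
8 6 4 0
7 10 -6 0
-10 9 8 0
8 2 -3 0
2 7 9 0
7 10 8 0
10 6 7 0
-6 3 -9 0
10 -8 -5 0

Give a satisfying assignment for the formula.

v1=1, v2=0, v3=0, v4=1, v5=0, v6=0, v7=1, v8=1, v9=0, v10=0

Check each clause:
  1. (v3 \/ v5 \/ v1) — v1 is true.
  2. (v8 \/ v5 \/ v10) — v8 is true.
  3. (~v10 \/ v9 \/ v7) — ~v10 is true.
  4. (~v3 \/ v8 \/ ~v9) — v8 is true.
  5. (~v5 \/ v6 \/ ~v4) — ~v5 is true.
  6. (v6 \/ ~v3 \/ ~v2) — ~v3 is true.
  7. (v2 \/ ~v9 \/ ~v5) — ~v5 is true.
  8. (~v6 \/ ~v10 \/ ~v3) — ~v6 is true.
  9. (~v3 \/ v8 \/ ~v7) — v8 is true.
  10. (v7 \/ ~v1 \/ ~v4) — v7 is true.
  11. (~v5 \/ v2 \/ ~v4) — ~v5 is true.
  12. (~v10 \/ v3 \/ ~v1) — ~v10 is true.
  13. (v9 \/ v1 \/ v3) — v1 is true.
  14. (v4 \/ v6 \/ v8) — v8 is true.
  15. (v7 \/ v10 \/ ~v6) — ~v6 is true.
  16. (v9 \/ ~v10 \/ v8) — v8 is true.
  17. (~v3 \/ v2 \/ v8) — v8 is true.
  18. (v2 \/ v9 \/ v7) — v7 is true.
  19. (v10 \/ v8 \/ v7) — v8 is true.
  20. (v7 \/ v6 \/ v10) — v7 is true.
  21. (~v9 \/ ~v6 \/ v3) — ~v6 is true.
  22. (~v8 \/ v10 \/ ~v5) — ~v5 is true.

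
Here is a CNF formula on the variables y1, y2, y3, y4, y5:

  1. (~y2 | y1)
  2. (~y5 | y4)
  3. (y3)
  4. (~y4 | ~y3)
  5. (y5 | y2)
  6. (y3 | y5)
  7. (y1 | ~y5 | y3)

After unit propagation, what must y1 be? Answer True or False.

True

(y3) is a unit clause: y3 = True.
(~y3 | ~y4): since y3 = True, the clause reduces to (~y4). y4 = False.
(y4 | ~y5) with y4 = False leaves only ~y5, so y5 = False.
(y2 | y5): since y5 = False, the clause reduces to (y2). y2 = True.
In (y1 | ~y2), ~y2 is now false; y1 must hold, so y1 = True.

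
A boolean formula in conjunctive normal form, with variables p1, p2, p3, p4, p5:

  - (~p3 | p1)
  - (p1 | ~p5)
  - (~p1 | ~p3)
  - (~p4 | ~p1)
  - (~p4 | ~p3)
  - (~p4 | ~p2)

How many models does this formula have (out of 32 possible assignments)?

Satisfying assignments:
  p1=0 p2=0 p3=0 p4=0 p5=0
  p1=0 p2=0 p3=0 p4=1 p5=0
  p1=0 p2=1 p3=0 p4=0 p5=0
  p1=1 p2=0 p3=0 p4=0 p5=0
  p1=1 p2=0 p3=0 p4=0 p5=1
  p1=1 p2=1 p3=0 p4=0 p5=0
  p1=1 p2=1 p3=0 p4=0 p5=1
That's 7 in total.

7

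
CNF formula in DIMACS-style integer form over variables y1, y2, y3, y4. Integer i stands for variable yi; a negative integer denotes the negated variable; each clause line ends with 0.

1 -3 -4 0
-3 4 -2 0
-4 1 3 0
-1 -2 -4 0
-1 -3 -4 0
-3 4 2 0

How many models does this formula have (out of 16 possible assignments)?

5

Satisfying assignments:
  y1=F y2=F y3=F y4=F
  y1=F y2=T y3=F y4=F
  y1=T y2=F y3=F y4=F
  y1=T y2=F y3=F y4=T
  y1=T y2=T y3=F y4=F
That's 5 in total.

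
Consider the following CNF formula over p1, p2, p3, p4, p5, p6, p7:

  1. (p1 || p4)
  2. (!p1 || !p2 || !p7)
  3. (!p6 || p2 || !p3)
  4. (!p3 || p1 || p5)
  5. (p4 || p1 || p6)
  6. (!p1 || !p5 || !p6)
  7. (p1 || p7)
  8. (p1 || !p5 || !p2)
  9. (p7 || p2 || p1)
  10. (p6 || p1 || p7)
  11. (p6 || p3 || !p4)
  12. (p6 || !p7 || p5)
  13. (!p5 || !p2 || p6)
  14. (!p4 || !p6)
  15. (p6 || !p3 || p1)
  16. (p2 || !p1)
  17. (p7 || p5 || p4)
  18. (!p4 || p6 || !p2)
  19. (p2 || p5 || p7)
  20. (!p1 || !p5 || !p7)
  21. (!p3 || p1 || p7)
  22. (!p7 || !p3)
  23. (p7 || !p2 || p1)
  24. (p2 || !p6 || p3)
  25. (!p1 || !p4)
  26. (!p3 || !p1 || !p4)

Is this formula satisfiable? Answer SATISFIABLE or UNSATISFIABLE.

UNSATISFIABLE

p1 = True:
  propagation gives p2=True, p7=False, p4=False, p5=True; an empty clause results — contradiction.
p1 = False:
  propagation gives p4=True, p7=True, p6=False, p3=True; an empty clause results — contradiction.
Every branch closes, so no satisfying assignment exists.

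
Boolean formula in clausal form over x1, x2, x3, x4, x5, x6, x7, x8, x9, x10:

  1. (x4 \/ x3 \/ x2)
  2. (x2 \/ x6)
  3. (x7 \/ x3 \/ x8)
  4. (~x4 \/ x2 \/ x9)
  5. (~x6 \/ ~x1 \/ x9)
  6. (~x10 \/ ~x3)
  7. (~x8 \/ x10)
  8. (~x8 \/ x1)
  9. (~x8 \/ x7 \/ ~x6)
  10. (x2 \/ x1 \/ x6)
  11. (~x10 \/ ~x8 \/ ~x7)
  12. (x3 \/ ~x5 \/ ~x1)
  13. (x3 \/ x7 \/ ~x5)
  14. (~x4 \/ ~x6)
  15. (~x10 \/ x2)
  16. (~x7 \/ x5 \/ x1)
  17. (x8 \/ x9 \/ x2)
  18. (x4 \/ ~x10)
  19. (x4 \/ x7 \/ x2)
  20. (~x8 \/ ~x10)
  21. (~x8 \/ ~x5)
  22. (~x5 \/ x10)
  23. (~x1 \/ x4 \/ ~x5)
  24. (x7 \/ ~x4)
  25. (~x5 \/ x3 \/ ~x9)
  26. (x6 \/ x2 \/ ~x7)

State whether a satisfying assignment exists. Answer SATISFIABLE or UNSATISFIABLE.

SATISFIABLE

x2 occurs only positively in the remaining clauses — set x2 = True.
Set x1 = False and propagate.
  then x8 is forced to False.
Set x3 = False and propagate.
  then x7 is forced to True.
  then x5 is forced to True.
  then x10 is forced to True.
  then x4 is forced to True.
  then x6 is forced to False.
  then x9 is forced to False.
So x1=False, x2=True, x3=False, x4=True, x5=True, x6=False, x7=True, x8=False, x9=False, x10=True is a satisfying assignment.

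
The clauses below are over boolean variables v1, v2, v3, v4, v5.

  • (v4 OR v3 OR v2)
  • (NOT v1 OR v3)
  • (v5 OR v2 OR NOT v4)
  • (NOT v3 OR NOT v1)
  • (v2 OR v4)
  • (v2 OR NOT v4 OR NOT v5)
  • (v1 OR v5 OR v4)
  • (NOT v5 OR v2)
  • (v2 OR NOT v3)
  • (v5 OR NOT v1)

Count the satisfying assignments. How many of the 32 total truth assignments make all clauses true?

6

Satisfying assignments:
  v1=0 v2=1 v3=0 v4=0 v5=1
  v1=0 v2=1 v3=0 v4=1 v5=0
  v1=0 v2=1 v3=0 v4=1 v5=1
  v1=0 v2=1 v3=1 v4=0 v5=1
  v1=0 v2=1 v3=1 v4=1 v5=0
  v1=0 v2=1 v3=1 v4=1 v5=1
That's 6 in total.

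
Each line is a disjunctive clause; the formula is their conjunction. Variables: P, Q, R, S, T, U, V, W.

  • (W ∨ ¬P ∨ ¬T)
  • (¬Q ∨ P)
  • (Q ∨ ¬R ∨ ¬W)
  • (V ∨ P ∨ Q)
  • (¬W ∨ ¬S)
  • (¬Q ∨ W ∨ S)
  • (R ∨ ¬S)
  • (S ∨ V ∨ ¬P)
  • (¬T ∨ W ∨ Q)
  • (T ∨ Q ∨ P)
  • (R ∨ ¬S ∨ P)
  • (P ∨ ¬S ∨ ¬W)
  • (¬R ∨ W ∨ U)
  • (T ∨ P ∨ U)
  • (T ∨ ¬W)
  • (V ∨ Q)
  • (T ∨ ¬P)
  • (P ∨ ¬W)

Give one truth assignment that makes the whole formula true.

P=T  Q=T  R=T  S=F  T=T  U=F  V=T  W=T

Check each clause:
  1. (W ∨ ¬P ∨ ¬T) — W is true.
  2. (P ∨ ¬Q) — P is true.
  3. (¬R ∨ ¬W ∨ Q) — Q is true.
  4. (Q ∨ V ∨ P) — P is true.
  5. (¬S ∨ ¬W) — ¬S is true.
  6. (W ∨ ¬Q ∨ S) — W is true.
  7. (R ∨ ¬S) — R is true.
  8. (S ∨ V ∨ ¬P) — V is true.
  9. (Q ∨ ¬T ∨ W) — W is true.
  10. (T ∨ P ∨ Q) — P is true.
  11. (P ∨ R ∨ ¬S) — P is true.
  12. (¬W ∨ P ∨ ¬S) — P is true.
  13. (W ∨ ¬R ∨ U) — W is true.
  14. (T ∨ U ∨ P) — P is true.
  15. (T ∨ ¬W) — T is true.
  16. (V ∨ Q) — Q is true.
  17. (¬P ∨ T) — T is true.
  18. (P ∨ ¬W) — P is true.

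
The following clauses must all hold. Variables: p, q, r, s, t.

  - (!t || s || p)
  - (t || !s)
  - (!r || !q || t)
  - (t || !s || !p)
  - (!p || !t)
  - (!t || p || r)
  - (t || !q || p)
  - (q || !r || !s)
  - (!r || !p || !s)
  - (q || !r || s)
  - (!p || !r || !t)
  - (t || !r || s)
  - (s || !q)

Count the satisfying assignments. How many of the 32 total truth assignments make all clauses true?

The models are:
  p=F q=F r=F s=F t=F
  p=F q=T r=T s=T t=T
  p=T q=F r=F s=F t=F
That's 3 in total.

3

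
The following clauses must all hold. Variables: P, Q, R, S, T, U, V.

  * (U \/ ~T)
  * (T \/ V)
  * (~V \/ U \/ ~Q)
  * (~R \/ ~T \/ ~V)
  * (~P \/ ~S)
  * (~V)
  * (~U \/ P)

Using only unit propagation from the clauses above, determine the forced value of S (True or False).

False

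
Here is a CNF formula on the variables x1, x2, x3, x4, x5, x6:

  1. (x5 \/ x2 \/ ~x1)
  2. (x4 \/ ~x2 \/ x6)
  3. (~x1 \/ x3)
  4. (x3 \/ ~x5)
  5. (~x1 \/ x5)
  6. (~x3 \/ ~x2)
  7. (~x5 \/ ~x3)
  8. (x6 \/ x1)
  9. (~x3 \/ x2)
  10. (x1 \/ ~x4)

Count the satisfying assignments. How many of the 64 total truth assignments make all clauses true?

2

Satisfying assignments:
  x1=0 x2=0 x3=0 x4=0 x5=0 x6=1
  x1=0 x2=1 x3=0 x4=0 x5=0 x6=1
Count: 2.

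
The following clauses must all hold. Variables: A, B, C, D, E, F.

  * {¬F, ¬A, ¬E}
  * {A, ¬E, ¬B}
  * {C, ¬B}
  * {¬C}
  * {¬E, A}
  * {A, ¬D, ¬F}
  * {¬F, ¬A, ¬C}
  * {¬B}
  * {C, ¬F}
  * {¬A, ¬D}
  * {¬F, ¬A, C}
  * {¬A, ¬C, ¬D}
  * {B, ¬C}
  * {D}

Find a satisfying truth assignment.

Unit propagation: (¬C) forces C = False.
Unit propagation: (¬B) forces B = False.
(¬F) is a unit clause, so F = False.
Unit propagation: (D) forces D = True.
(¬A) is a unit clause, so A = False.
Unit propagation: (¬E) forces E = False.
Check each clause:
  1. {¬E, ¬A, ¬F} — ¬F is true.
  2. {¬B, ¬E, A} — ¬E is true.
  3. {C, ¬B} — ¬B is true.
  4. {¬C} — ¬C is true.
  5. {¬E, A} — ¬E is true.
  6. {A, ¬F, ¬D} — ¬F is true.
  7. {¬C, ¬F, ¬A} — ¬F is true.
  8. {¬B} — ¬B is true.
  9. {¬F, C} — ¬F is true.
  10. {¬A, ¬D} — ¬A is true.
  11. {¬F, ¬A, C} — ¬F is true.
  12. {¬D, ¬C, ¬A} — ¬C is true.
  13. {B, ¬C} — ¬C is true.
  14. {D} — D is true.

A=F, B=F, C=F, D=T, E=F, F=F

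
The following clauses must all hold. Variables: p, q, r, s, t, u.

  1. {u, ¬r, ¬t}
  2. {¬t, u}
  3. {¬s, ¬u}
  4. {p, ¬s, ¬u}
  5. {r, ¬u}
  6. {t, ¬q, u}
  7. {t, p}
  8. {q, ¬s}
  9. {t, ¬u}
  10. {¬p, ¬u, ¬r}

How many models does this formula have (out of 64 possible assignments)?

The models are:
  p=F q=F r=T s=F t=T u=T
  p=F q=T r=T s=F t=T u=T
  p=T q=F r=F s=F t=F u=F
  p=T q=F r=T s=F t=F u=F
Count: 4.

4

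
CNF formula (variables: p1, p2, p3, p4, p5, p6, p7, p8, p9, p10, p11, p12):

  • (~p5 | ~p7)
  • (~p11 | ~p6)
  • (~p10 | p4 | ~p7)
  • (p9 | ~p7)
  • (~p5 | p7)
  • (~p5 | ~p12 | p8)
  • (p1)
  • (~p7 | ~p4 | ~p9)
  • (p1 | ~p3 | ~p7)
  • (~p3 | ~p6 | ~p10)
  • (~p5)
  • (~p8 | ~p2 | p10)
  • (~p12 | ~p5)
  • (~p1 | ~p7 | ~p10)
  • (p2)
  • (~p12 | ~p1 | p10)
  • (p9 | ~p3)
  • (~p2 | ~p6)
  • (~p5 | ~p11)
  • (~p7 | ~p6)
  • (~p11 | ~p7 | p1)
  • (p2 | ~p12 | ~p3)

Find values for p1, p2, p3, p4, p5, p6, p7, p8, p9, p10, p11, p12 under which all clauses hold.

p1=T, p2=T, p3=T, p4=T, p5=F, p6=F, p7=F, p8=F, p9=T, p10=F, p11=T, p12=F

Check each clause:
  1. (~p7 | ~p5) — ~p7 is true.
  2. (~p6 | ~p11) — ~p6 is true.
  3. (p4 | ~p10 | ~p7) — ~p7 is true.
  4. (~p7 | p9) — p9 is true.
  5. (~p5 | p7) — ~p5 is true.
  6. (~p12 | ~p5 | p8) — ~p5 is true.
  7. (p1) — p1 is true.
  8. (~p9 | ~p7 | ~p4) — ~p7 is true.
  9. (p1 | ~p3 | ~p7) — p1 is true.
  10. (~p3 | ~p6 | ~p10) — ~p6 is true.
  11. (~p5) — ~p5 is true.
  12. (~p2 | p10 | ~p8) — ~p8 is true.
  13. (~p5 | ~p12) — ~p5 is true.
  14. (~p7 | ~p1 | ~p10) — ~p7 is true.
  15. (p2) — p2 is true.
  16. (~p12 | ~p1 | p10) — ~p12 is true.
  17. (p9 | ~p3) — p9 is true.
  18. (~p6 | ~p2) — ~p6 is true.
  19. (~p11 | ~p5) — ~p5 is true.
  20. (~p6 | ~p7) — ~p7 is true.
  21. (~p11 | ~p7 | p1) — p1 is true.
  22. (~p3 | ~p12 | p2) — p2 is true.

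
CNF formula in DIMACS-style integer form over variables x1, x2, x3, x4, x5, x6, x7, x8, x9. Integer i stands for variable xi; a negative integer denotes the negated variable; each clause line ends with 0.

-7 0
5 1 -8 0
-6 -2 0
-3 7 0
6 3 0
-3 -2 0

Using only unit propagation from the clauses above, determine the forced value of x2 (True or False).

False

(NOT x7) is a unit clause: x7 = False.
(NOT x3 OR x7) with x7 = False leaves only NOT x3, so x3 = False.
(x6 OR x3): since x3 = False, the clause reduces to (x6). x6 = True.
(NOT x6 OR NOT x2): since x6 = True, the clause reduces to (NOT x2). x2 = False.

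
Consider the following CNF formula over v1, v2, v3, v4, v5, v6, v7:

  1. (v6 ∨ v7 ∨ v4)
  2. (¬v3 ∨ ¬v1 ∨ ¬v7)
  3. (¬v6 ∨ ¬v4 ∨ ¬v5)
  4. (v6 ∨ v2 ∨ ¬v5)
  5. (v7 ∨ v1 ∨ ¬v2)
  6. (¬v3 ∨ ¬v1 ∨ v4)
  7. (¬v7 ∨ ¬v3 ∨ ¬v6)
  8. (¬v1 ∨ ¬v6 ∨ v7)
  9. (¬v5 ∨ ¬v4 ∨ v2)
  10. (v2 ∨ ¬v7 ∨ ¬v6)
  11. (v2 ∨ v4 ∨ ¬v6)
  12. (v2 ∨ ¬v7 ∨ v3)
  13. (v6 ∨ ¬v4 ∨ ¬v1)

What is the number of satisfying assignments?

22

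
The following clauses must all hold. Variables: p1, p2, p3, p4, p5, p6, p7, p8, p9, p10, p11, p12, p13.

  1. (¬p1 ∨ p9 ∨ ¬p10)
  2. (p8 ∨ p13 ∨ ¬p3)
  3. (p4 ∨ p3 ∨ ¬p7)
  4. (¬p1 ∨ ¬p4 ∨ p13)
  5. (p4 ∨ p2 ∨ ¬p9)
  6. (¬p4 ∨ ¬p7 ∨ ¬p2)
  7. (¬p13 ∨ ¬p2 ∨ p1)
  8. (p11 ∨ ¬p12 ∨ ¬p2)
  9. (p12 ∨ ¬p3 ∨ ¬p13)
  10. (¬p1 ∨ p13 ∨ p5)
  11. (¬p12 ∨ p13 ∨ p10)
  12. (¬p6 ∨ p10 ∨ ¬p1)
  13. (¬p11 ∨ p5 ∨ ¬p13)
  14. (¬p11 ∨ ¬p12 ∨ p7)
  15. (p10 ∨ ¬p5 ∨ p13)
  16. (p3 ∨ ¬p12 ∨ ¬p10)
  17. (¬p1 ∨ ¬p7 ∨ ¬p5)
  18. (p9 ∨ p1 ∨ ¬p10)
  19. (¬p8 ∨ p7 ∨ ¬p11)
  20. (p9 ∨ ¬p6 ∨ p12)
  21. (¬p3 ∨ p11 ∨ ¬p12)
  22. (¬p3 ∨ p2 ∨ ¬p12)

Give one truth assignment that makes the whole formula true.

p1=F, p2=F, p3=F, p4=T, p5=T, p6=F, p7=T, p8=F, p9=T, p10=F, p11=F, p12=T, p13=T

p6 occurs only negated in the remaining clauses — set p6 = False.
Branch on p1: take p1 = False.
For the remaining variables, p2 = False, p3 = False, p4 = True, p5 = True, p7 = True, p8 = False, p9 = True, p10 = False, p11 = False, p12 = True, p13 = True works.
Every clause has at least one true literal under this assignment.
Check each clause:
  1. (p9 ∨ ¬p1 ∨ ¬p10) — p9 is true.
  2. (p13 ∨ ¬p3 ∨ p8) — ¬p3 is true.
  3. (p4 ∨ p3 ∨ ¬p7) — p4 is true.
  4. (¬p1 ∨ p13 ∨ ¬p4) — p13 is true.
  5. (p4 ∨ ¬p9 ∨ p2) — p4 is true.
  6. (¬p4 ∨ ¬p7 ∨ ¬p2) — ¬p2 is true.
  7. (p1 ∨ ¬p13 ∨ ¬p2) — ¬p2 is true.
  8. (¬p2 ∨ ¬p12 ∨ p11) — ¬p2 is true.
  9. (¬p13 ∨ ¬p3 ∨ p12) — p12 is true.
  10. (p5 ∨ ¬p1 ∨ p13) — p13 is true.
  11. (¬p12 ∨ p13 ∨ p10) — p13 is true.
  12. (¬p6 ∨ ¬p1 ∨ p10) — ¬p6 is true.
  13. (¬p11 ∨ p5 ∨ ¬p13) — p5 is true.
  14. (¬p11 ∨ p7 ∨ ¬p12) — ¬p11 is true.
  15. (¬p5 ∨ p10 ∨ p13) — p13 is true.
  16. (p3 ∨ ¬p12 ∨ ¬p10) — ¬p10 is true.
  17. (¬p1 ∨ ¬p5 ∨ ¬p7) — ¬p1 is true.
  18. (¬p10 ∨ p9 ∨ p1) — ¬p10 is true.
  19. (p7 ∨ ¬p8 ∨ ¬p11) — ¬p8 is true.
  20. (p9 ∨ ¬p6 ∨ p12) — p9 is true.
  21. (¬p3 ∨ ¬p12 ∨ p11) — ¬p3 is true.
  22. (¬p3 ∨ p2 ∨ ¬p12) — ¬p3 is true.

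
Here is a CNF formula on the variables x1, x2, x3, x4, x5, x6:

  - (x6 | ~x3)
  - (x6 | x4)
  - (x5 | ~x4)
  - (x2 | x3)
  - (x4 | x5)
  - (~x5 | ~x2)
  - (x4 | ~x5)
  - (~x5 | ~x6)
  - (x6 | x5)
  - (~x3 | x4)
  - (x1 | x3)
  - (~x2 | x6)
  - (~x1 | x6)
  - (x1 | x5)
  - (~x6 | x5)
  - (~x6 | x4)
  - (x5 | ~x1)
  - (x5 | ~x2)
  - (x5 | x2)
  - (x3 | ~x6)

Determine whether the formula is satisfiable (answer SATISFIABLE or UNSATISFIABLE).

UNSATISFIABLE

x5 = True:
  propagation gives x2=False, x3=True, x6=True; an empty clause results — contradiction.
x5 = False:
  propagation gives x4=False; an empty clause results — contradiction.
Every branch closes, so no satisfying assignment exists.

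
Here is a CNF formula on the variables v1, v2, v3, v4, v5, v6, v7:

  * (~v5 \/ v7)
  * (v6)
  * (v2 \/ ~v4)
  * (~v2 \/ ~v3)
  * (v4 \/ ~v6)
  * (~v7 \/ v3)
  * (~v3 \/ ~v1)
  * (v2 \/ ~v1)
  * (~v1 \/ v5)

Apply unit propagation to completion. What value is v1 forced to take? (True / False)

(v6) is a unit clause: v6 = True.
From (~v6 \/ v4) and v6 = True: v4 = True.
From (v2 \/ ~v4) and v4 = True: v2 = True.
(~v2 \/ ~v3) with v2 = True leaves only ~v3, so v3 = False.
(~v7 \/ v3) with v3 = False leaves only ~v7, so v7 = False.
(~v5 \/ v7) with v7 = False leaves only ~v5, so v5 = False.
(v5 \/ ~v1) with v5 = False leaves only ~v1, so v1 = False.

False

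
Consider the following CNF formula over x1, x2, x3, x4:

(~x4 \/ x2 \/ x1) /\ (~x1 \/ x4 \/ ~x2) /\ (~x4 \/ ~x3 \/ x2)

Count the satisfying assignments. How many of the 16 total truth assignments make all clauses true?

11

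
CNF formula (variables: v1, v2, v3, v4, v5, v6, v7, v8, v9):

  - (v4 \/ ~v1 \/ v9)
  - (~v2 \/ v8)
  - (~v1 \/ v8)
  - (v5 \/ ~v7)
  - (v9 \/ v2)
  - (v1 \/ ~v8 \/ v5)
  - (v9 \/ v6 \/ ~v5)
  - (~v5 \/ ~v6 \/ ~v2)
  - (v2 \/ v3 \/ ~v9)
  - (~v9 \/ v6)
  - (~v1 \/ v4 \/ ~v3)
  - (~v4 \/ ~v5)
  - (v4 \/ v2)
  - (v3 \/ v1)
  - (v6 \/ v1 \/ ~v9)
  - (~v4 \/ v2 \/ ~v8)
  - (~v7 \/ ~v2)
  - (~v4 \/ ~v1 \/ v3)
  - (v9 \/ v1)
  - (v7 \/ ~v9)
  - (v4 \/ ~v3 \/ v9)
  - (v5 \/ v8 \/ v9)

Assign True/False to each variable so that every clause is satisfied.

Try v1 = True.
  then v8 is forced to True.
For the remaining variables, v2 = True, v3 = True, v4 = True, v5 = False, v6 = True, v7 = False, v9 = False works.

v1=T, v2=T, v3=T, v4=T, v5=F, v6=T, v7=F, v8=T, v9=F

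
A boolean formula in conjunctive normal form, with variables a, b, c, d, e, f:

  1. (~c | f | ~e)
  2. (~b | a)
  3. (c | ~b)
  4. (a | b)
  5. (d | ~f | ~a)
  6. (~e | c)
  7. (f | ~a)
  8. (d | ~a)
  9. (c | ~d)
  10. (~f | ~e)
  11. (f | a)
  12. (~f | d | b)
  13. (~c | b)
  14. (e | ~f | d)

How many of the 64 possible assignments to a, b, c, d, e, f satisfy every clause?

1

The models are:
  a=1 b=1 c=1 d=1 e=0 f=1
Count: 1.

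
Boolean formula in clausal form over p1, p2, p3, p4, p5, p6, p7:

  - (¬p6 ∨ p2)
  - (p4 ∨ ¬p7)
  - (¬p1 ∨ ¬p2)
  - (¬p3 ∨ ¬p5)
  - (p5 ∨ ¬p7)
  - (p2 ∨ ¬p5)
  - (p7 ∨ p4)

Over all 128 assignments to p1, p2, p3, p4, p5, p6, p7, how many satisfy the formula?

Case analysis on p2 and p5:
  p2=1, p5=1: remaining (p1,p3,p4,p6,p7) ∈ {(0,0,1,0,0); (0,0,1,0,1); (0,0,1,1,0); (0,0,1,1,1)} — 4.
  p2=1, p5=0: remaining (p1,p3,p4,p6,p7) ∈ {(0,0,1,0,0); (0,0,1,1,0); (0,1,1,0,0); (0,1,1,1,0)} — 4.
  p2=0, p5=1: a clause becomes empty — 0.
  p2=0, p5=0: remaining (p1,p3,p4,p6,p7) ∈ {(0,0,1,0,0); (0,1,1,0,0); (1,0,1,0,0); (1,1,1,0,0)} — 4.
Total: 4 + 4 + 0 + 4 = 12.

12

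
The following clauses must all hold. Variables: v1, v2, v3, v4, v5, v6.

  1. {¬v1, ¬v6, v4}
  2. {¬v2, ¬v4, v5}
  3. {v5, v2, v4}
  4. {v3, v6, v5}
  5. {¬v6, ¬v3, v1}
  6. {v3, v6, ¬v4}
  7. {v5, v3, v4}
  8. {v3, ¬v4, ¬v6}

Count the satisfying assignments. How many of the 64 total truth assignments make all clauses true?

21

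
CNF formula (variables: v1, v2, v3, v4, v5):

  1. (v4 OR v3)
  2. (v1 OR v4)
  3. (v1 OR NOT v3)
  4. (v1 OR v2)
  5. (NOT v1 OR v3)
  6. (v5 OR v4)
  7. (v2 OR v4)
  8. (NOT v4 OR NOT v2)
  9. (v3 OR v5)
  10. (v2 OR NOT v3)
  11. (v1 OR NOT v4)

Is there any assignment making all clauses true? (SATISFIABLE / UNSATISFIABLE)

SATISFIABLE

Pure literal: v5 appears only positively; assign v5 = True.
Set v1 = True and propagate.
  then v3 is forced to True.
  then v2 is forced to True.
  then v4 is forced to False.
So v1=T, v2=T, v3=T, v4=F, v5=T is a satisfying assignment.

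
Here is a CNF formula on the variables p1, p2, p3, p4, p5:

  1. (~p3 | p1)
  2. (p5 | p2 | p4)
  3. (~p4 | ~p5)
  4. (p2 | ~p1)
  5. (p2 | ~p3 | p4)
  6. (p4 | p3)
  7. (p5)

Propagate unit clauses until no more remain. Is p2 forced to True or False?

(p5) is a unit clause: p5 = True.
From (~p4 | ~p5) and p5 = True: p4 = False.
(p3 | p4): since p4 = False, the clause reduces to (p3). p3 = True.
In (p1 | ~p3), ~p3 is now false; p1 must hold, so p1 = True.
From (~p1 | p2) and p1 = True: p2 = True.

True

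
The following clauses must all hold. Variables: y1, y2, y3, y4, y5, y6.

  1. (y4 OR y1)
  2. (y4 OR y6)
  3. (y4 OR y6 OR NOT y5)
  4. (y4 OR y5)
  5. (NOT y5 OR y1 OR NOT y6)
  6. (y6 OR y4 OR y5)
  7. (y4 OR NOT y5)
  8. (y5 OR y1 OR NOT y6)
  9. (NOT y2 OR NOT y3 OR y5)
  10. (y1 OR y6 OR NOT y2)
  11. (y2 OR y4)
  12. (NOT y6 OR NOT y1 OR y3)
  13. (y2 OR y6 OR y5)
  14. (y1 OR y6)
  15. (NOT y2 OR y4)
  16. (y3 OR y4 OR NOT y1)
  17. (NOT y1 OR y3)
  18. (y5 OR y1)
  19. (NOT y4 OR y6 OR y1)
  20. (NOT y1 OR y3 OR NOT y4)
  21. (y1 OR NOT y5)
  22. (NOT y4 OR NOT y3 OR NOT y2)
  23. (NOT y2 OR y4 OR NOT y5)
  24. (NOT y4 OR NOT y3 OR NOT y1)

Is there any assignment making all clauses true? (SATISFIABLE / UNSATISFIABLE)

UNSATISFIABLE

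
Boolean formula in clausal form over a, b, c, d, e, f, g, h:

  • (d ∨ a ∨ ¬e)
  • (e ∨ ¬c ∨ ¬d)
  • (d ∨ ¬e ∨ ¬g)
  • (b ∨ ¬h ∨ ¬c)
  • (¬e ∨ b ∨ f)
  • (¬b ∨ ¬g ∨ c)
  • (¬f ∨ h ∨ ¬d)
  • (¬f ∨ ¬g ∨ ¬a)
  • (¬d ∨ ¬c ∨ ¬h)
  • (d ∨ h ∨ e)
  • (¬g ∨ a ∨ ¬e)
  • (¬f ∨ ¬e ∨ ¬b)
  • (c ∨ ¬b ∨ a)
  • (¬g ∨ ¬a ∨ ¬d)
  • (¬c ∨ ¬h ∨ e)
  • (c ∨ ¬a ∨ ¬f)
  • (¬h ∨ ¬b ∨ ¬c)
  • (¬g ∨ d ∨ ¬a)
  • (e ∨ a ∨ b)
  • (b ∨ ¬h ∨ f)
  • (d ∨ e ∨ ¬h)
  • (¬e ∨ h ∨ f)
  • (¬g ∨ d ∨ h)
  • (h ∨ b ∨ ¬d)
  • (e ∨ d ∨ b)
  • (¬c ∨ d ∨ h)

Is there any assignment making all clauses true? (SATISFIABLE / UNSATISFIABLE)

Pure literal: g appears only negated; assign g = False.
Try a = True.
Try b = True.
Set c = False and propagate.
  then f is forced to False.
The remaining clauses are satisfied by d = True, e = False, h = False.
So a=1  b=1  c=0  d=1  e=0  f=0  g=0  h=0 is a satisfying assignment.

SATISFIABLE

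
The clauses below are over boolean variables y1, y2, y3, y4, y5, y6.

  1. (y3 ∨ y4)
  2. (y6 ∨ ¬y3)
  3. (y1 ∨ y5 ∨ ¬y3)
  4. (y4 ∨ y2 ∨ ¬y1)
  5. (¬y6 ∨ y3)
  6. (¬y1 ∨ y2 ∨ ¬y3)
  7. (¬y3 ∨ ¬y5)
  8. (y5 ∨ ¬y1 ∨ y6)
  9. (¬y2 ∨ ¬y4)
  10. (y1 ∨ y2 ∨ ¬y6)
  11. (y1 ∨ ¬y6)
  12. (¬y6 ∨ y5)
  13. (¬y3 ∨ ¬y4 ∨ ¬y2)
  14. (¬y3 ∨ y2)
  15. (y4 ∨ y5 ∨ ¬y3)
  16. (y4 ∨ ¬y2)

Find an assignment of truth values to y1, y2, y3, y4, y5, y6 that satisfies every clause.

y1=T, y2=F, y3=F, y4=T, y5=T, y6=F

Try y1 = True.
Set y2 = False and propagate.
  then y4 is forced to True.
  then y3 is forced to False.
  then y6 is forced to False.
  then y5 is forced to True.
Check each clause:
  1. (y4 ∨ y3) — y4 is true.
  2. (y6 ∨ ¬y3) — ¬y3 is true.
  3. (y5 ∨ y1 ∨ ¬y3) — y1 is true.
  4. (y2 ∨ y4 ∨ ¬y1) — y4 is true.
  5. (y3 ∨ ¬y6) — ¬y6 is true.
  6. (¬y3 ∨ ¬y1 ∨ y2) — ¬y3 is true.
  7. (¬y3 ∨ ¬y5) — ¬y3 is true.
  8. (y6 ∨ y5 ∨ ¬y1) — y5 is true.
  9. (¬y2 ∨ ¬y4) — ¬y2 is true.
  10. (y2 ∨ y1 ∨ ¬y6) — y1 is true.
  11. (¬y6 ∨ y1) — y1 is true.
  12. (y5 ∨ ¬y6) — ¬y6 is true.
  13. (¬y3 ∨ ¬y4 ∨ ¬y2) — ¬y3 is true.
  14. (y2 ∨ ¬y3) — ¬y3 is true.
  15. (y5 ∨ y4 ∨ ¬y3) — ¬y3 is true.
  16. (¬y2 ∨ y4) — y4 is true.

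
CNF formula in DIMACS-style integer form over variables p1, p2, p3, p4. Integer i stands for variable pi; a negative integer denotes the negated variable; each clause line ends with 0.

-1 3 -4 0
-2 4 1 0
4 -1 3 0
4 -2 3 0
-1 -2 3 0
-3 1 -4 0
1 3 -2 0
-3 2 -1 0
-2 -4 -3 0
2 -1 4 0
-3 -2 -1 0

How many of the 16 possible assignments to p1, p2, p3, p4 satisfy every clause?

The models are:
  p1=F p2=F p3=F p4=F
  p1=F p2=F p3=F p4=T
  p1=F p2=F p3=T p4=F
Count: 3.

3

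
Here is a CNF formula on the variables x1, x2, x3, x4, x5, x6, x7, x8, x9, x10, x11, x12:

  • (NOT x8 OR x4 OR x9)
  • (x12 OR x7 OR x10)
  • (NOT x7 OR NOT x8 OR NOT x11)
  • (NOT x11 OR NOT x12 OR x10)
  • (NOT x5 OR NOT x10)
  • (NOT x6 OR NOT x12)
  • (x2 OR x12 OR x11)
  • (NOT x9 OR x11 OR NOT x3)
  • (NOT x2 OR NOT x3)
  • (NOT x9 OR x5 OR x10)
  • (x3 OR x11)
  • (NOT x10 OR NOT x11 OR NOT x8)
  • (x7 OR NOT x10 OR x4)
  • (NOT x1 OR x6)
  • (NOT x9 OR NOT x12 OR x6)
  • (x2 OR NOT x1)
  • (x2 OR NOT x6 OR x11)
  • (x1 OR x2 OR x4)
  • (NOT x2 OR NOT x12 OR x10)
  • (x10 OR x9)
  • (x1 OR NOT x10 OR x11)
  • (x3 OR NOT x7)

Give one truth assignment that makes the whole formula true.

x1=False, x2=False, x3=False, x4=True, x5=False, x6=True, x7=False, x8=False, x9=True, x10=True, x11=True, x12=False

Check each clause:
  1. (x9 OR NOT x8 OR x4) — NOT x8 is true.
  2. (x10 OR x7 OR x12) — x10 is true.
  3. (NOT x8 OR NOT x7 OR NOT x11) — NOT x8 is true.
  4. (x10 OR NOT x11 OR NOT x12) — x10 is true.
  5. (NOT x10 OR NOT x5) — NOT x5 is true.
  6. (NOT x12 OR NOT x6) — NOT x12 is true.
  7. (x2 OR x12 OR x11) — x11 is true.
  8. (x11 OR NOT x3 OR NOT x9) — x11 is true.
  9. (NOT x2 OR NOT x3) — NOT x3 is true.
  10. (NOT x9 OR x10 OR x5) — x10 is true.
  11. (x11 OR x3) — x11 is true.
  12. (NOT x8 OR NOT x10 OR NOT x11) — NOT x8 is true.
  13. (x7 OR NOT x10 OR x4) — x4 is true.
  14. (NOT x1 OR x6) — x6 is true.
  15. (NOT x12 OR x6 OR NOT x9) — NOT x12 is true.
  16. (NOT x1 OR x2) — NOT x1 is true.
  17. (x2 OR x11 OR NOT x6) — x11 is true.
  18. (x2 OR x4 OR x1) — x4 is true.
  19. (x10 OR NOT x2 OR NOT x12) — x10 is true.
  20. (x9 OR x10) — x9 is true.
  21. (NOT x10 OR x11 OR x1) — x11 is true.
  22. (NOT x7 OR x3) — NOT x7 is true.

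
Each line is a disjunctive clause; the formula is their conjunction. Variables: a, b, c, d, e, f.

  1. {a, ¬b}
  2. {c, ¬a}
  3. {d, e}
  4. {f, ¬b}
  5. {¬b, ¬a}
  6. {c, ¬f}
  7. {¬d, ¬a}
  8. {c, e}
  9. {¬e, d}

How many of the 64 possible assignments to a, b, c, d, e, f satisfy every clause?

5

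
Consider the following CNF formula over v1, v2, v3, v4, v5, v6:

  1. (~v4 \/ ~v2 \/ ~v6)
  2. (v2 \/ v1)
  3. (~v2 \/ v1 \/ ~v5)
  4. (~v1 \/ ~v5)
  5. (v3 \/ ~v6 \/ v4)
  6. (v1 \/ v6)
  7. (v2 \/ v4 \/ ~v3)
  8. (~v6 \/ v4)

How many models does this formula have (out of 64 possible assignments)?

Split on v1, then v2.
  v1=T, v2=T: remaining (v3,v4,v5,v6) ∈ {(F,F,F,F); (F,T,F,F); (T,F,F,F); (T,T,F,F)} — 4.
  v1=T, v2=F: 5 of the 16 assignments to (v3,v4,v5,v6) work.
  v1=F, v2=T: a clause becomes empty — 0.
  v1=F, v2=F: a clause becomes empty — 0.
Total: 4 + 5 + 0 + 0 = 9.

9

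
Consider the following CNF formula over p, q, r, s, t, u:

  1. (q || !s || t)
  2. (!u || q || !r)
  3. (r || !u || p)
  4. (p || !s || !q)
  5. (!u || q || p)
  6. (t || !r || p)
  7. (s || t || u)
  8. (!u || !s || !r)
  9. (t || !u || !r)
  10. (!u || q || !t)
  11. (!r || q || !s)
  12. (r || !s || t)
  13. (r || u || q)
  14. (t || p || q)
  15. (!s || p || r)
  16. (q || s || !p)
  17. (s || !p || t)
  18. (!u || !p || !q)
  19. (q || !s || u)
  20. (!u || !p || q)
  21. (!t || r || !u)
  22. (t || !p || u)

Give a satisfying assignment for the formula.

Set p = False and propagate.
The remaining clauses are satisfied by q = False, r = True, s = False, t = True, u = False.

p=F  q=F  r=T  s=F  t=T  u=F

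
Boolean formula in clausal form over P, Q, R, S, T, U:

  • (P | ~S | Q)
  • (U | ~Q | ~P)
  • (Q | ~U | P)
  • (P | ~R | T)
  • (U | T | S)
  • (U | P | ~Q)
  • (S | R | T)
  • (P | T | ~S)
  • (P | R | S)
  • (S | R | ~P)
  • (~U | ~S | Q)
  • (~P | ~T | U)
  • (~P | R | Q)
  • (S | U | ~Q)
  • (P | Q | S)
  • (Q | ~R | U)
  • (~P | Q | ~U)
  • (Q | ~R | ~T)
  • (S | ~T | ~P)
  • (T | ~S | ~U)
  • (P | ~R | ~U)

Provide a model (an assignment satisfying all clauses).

P = T, Q = T, R = T, S = T, T = T, U = T

Branch on P: take P = True.
The remaining clauses are satisfied by Q = True, R = True, S = True, T = True, U = True.
Every clause has at least one true literal under this assignment.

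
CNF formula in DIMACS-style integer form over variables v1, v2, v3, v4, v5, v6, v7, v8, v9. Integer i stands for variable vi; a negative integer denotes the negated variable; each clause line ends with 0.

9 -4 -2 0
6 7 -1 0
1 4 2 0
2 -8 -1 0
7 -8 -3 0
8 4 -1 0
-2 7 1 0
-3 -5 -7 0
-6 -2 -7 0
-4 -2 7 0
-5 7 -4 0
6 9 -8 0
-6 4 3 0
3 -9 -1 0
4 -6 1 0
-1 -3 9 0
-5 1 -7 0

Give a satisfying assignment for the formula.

v5 occurs only negated in the remaining clauses — set v5 = False.
Branch on v1: take v1 = False.
Set v2 = False and propagate.
  then v4 is forced to True.
Branch on v3: take v3 = False.
For the remaining variables, v6 = False, v7 = False, v8 = False, v9 = False works.

v1=False, v2=False, v3=False, v4=True, v5=False, v6=False, v7=False, v8=False, v9=False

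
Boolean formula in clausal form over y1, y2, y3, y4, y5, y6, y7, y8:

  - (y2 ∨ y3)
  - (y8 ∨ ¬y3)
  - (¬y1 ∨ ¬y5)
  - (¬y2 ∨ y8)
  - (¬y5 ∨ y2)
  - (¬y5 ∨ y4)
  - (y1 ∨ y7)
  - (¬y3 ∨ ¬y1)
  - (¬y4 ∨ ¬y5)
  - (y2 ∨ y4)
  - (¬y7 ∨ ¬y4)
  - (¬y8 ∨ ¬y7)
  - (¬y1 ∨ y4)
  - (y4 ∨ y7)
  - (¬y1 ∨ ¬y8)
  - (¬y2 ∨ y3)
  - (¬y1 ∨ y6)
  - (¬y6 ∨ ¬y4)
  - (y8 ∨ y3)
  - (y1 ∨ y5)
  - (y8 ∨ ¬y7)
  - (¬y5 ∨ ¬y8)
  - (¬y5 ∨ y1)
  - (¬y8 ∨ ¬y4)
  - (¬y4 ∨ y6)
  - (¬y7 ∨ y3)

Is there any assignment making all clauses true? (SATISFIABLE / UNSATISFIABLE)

UNSATISFIABLE

y4 = True:
  propagation gives y5=False, y7=False, y1=True, y3=False; an empty clause results — contradiction.
y4 = False:
  propagation gives y5=False, y2=True, y8=True, y7=False; an empty clause results — contradiction.
Every branch closes, so no satisfying assignment exists.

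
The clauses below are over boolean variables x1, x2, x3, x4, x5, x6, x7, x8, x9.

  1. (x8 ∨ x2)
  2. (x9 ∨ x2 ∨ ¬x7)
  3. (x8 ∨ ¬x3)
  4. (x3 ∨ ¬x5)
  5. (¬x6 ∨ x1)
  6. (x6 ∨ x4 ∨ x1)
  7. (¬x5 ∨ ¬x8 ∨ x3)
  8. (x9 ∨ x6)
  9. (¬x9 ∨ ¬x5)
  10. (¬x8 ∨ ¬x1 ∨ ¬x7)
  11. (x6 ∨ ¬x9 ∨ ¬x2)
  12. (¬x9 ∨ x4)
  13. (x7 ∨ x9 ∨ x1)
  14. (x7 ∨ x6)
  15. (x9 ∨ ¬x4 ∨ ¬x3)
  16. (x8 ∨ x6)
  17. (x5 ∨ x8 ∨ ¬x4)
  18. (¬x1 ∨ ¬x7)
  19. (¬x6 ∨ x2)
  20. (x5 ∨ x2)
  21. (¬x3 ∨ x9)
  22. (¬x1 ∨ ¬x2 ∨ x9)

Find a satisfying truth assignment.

x1=T, x2=T, x3=T, x4=T, x5=F, x6=T, x7=F, x8=T, x9=T

Branch on x1: take x1 = True.
  then x7 is forced to False.
  then x6 is forced to True.
  then x2 is forced to True.
  then x9 is forced to True.
  then x5 is forced to False.
  then x4 is forced to True.
  then x8 is forced to True.
x3 is now unconstrained; take x3 = True.
Every clause has at least one true literal under this assignment.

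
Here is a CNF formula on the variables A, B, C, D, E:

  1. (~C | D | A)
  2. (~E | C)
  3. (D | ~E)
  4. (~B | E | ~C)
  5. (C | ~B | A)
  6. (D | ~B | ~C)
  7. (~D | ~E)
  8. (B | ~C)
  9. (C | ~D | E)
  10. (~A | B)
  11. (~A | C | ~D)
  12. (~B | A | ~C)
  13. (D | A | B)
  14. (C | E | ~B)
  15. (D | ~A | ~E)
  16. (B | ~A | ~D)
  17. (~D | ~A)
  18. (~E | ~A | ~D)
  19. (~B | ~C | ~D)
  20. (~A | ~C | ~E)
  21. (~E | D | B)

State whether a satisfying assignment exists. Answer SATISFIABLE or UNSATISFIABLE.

UNSATISFIABLE

D = True:
  propagation gives E=False, C=True, B=False; an empty clause results — contradiction.
D = False:
  B = True:
    propagation gives C=False; an empty clause results — contradiction.
  B = False:
    propagation gives C=False, A=False; an empty clause results — contradiction.
Every branch closes, so no satisfying assignment exists.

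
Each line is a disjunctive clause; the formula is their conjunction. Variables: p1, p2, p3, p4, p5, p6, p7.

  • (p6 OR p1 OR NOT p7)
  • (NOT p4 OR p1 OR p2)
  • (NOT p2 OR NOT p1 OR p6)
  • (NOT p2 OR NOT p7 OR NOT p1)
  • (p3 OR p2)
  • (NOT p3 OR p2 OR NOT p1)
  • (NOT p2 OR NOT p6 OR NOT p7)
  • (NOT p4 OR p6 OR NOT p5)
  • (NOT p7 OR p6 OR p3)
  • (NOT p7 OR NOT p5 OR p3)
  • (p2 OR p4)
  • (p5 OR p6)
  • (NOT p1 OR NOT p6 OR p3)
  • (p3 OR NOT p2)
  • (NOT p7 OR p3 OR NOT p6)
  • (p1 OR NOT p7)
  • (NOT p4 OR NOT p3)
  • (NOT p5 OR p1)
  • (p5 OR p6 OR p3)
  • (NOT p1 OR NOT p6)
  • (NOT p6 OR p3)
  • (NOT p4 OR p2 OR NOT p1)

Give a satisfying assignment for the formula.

p7 occurs only negated in the remaining clauses — set p7 = False.
Branch on p1: take p1 = False.
  then p5 is forced to False.
  then p6 is forced to True.
  then p3 is forced to True.
  then p4 is forced to False.
  then p2 is forced to True.
Every clause has at least one true literal under this assignment.

p1 = 0, p2 = 1, p3 = 1, p4 = 0, p5 = 0, p6 = 1, p7 = 0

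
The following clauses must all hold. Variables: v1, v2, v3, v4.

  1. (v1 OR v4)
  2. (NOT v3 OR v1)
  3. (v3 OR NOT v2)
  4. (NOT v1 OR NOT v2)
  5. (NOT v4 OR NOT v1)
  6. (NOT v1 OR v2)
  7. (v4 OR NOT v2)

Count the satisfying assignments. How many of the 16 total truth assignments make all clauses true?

1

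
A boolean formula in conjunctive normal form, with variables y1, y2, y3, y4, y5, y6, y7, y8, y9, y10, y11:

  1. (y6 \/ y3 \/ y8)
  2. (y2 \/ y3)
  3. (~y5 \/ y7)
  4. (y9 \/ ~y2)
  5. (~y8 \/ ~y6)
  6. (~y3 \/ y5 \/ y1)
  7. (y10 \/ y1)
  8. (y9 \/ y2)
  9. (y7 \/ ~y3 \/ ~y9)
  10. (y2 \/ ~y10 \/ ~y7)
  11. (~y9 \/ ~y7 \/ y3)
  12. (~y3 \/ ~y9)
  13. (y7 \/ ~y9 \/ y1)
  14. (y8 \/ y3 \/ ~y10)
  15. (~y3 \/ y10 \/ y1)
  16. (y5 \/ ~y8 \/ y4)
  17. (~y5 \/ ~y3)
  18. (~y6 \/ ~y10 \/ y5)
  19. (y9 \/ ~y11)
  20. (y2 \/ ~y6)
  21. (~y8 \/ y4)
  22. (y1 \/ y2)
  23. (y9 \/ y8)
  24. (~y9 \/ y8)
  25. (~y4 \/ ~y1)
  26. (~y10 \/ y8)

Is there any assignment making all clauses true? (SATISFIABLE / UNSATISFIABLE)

UNSATISFIABLE

y3 = True:
  propagation gives y9=False, y2=False; an empty clause results — contradiction.
y3 = False:
  propagation gives y2=True, y9=True, y7=False, y5=False; an empty clause results — contradiction.
Every branch closes, so no satisfying assignment exists.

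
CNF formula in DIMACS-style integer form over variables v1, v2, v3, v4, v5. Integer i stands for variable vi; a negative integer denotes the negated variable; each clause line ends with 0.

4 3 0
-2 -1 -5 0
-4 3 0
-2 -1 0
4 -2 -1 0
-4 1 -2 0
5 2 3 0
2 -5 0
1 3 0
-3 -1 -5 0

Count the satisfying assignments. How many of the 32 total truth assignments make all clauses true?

The models are:
  v1=0 v2=0 v3=1 v4=0 v5=0
  v1=0 v2=0 v3=1 v4=1 v5=0
  v1=0 v2=1 v3=1 v4=0 v5=0
  v1=0 v2=1 v3=1 v4=0 v5=1
  v1=1 v2=0 v3=1 v4=0 v5=0
  v1=1 v2=0 v3=1 v4=1 v5=0
That's 6 in total.

6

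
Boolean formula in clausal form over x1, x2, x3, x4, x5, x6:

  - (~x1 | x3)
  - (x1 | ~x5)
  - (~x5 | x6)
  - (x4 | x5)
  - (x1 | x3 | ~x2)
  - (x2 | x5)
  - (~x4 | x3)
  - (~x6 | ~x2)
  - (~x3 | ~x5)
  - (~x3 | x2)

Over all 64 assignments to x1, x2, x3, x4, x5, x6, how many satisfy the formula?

2

The models are:
  x1=F x2=T x3=T x4=T x5=F x6=F
  x1=T x2=T x3=T x4=T x5=F x6=F
Count: 2.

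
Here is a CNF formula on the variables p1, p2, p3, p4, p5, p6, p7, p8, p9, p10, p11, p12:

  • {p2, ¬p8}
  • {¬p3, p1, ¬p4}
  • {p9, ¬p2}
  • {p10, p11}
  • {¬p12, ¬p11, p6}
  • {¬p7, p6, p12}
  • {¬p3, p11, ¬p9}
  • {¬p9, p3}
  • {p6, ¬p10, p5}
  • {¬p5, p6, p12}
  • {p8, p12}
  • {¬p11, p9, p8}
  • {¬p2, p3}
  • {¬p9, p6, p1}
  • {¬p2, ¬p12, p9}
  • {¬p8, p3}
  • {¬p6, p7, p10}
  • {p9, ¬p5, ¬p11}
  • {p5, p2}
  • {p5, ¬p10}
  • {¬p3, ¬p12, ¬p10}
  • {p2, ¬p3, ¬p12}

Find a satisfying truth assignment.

p1=F, p2=F, p3=F, p4=F, p5=T, p6=F, p7=T, p8=F, p9=F, p10=T, p11=F, p12=T

Pure literal: p4 appears only negated; assign p4 = False.
Set p1 = False and propagate.
The remaining clauses are satisfied by p2 = False, p3 = False, p5 = True, p6 = False, p7 = True, p8 = False, p9 = False, p10 = True, p11 = False, p12 = True.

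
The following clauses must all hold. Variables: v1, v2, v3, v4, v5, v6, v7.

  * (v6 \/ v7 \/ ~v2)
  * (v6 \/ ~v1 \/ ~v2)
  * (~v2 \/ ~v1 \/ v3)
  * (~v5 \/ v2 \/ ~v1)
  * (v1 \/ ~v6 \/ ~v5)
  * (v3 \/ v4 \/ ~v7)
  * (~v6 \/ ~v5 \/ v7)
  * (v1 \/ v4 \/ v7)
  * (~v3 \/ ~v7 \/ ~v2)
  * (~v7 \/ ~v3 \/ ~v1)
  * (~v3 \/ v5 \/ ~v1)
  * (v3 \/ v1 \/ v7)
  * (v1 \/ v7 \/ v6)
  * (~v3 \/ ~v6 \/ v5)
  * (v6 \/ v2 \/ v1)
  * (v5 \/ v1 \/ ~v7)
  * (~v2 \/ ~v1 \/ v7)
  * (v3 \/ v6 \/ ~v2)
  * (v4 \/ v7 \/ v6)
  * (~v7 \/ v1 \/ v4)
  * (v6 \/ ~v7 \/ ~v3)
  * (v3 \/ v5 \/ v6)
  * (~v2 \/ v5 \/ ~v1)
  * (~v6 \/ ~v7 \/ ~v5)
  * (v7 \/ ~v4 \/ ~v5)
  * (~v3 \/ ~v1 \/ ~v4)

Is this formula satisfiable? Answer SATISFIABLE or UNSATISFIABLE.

SATISFIABLE

Branch on v1: take v1 = True.
Set v2 = False and propagate.
  then v5 is forced to False.
  then v3 is forced to False.
  then v6 is forced to True.
Try v4 = True.
v7 is now unconstrained; take v7 = False.
So v1 = 1, v2 = 0, v3 = 0, v4 = 1, v5 = 0, v6 = 1, v7 = 0 is a satisfying assignment.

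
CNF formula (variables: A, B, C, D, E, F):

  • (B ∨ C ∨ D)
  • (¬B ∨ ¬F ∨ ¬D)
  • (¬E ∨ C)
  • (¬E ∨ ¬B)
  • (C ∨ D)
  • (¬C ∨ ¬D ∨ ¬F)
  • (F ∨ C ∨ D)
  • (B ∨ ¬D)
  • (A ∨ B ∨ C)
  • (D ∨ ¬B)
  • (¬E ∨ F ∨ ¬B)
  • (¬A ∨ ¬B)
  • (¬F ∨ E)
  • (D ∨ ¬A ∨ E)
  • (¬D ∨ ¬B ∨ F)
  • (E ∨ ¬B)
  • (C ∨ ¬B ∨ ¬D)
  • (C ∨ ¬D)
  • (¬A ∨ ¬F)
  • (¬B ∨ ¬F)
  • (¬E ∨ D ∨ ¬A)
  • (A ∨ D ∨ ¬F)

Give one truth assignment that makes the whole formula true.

A = False, B = False, C = True, D = False, E = False, F = False

Check each clause:
  1. (D ∨ C ∨ B) — C is true.
  2. (¬D ∨ ¬F ∨ ¬B) — ¬F is true.
  3. (C ∨ ¬E) — C is true.
  4. (¬E ∨ ¬B) — ¬E is true.
  5. (C ∨ D) — C is true.
  6. (¬F ∨ ¬C ∨ ¬D) — ¬F is true.
  7. (F ∨ D ∨ C) — C is true.
  8. (B ∨ ¬D) — ¬D is true.
  9. (C ∨ A ∨ B) — C is true.
  10. (D ∨ ¬B) — ¬B is true.
  11. (F ∨ ¬B ∨ ¬E) — ¬E is true.
  12. (¬B ∨ ¬A) — ¬A is true.
  13. (¬F ∨ E) — ¬F is true.
  14. (D ∨ E ∨ ¬A) — ¬A is true.
  15. (¬B ∨ ¬D ∨ F) — ¬D is true.
  16. (E ∨ ¬B) — ¬B is true.
  17. (¬D ∨ C ∨ ¬B) — C is true.
  18. (¬D ∨ C) — C is true.
  19. (¬F ∨ ¬A) — ¬F is true.
  20. (¬F ∨ ¬B) — ¬F is true.
  21. (¬A ∨ ¬E ∨ D) — ¬E is true.
  22. (¬F ∨ A ∨ D) — ¬F is true.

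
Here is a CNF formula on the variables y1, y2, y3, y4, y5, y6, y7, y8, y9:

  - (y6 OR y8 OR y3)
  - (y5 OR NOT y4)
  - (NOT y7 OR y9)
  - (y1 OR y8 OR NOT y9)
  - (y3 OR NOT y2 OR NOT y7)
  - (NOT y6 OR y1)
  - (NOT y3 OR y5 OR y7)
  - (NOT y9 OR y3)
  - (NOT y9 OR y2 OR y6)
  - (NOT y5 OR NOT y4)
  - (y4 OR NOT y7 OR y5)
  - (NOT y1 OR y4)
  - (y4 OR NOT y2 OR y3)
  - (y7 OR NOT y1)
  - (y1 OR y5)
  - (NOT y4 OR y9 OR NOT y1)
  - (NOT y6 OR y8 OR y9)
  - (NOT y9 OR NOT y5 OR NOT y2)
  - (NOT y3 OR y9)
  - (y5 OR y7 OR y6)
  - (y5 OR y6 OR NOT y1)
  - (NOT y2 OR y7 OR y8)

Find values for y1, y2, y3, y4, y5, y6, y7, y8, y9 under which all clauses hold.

y1=F, y2=F, y3=F, y4=F, y5=T, y6=F, y7=F, y8=T, y9=F

Check each clause:
  1. (y3 OR y6 OR y8) — y8 is true.
  2. (NOT y4 OR y5) — NOT y4 is true.
  3. (y9 OR NOT y7) — NOT y7 is true.
  4. (y1 OR NOT y9 OR y8) — y8 is true.
  5. (NOT y2 OR NOT y7 OR y3) — NOT y7 is true.
  6. (NOT y6 OR y1) — NOT y6 is true.
  7. (y7 OR NOT y3 OR y5) — y5 is true.
  8. (NOT y9 OR y3) — NOT y9 is true.
  9. (y2 OR y6 OR NOT y9) — NOT y9 is true.
  10. (NOT y5 OR NOT y4) — NOT y4 is true.
  11. (y5 OR y4 OR NOT y7) — NOT y7 is true.
  12. (NOT y1 OR y4) — NOT y1 is true.
  13. (NOT y2 OR y4 OR y3) — NOT y2 is true.
  14. (y7 OR NOT y1) — NOT y1 is true.
  15. (y5 OR y1) — y5 is true.
  16. (NOT y1 OR y9 OR NOT y4) — NOT y4 is true.
  17. (y8 OR y9 OR NOT y6) — y8 is true.
  18. (NOT y9 OR NOT y2 OR NOT y5) — NOT y2 is true.
  19. (y9 OR NOT y3) — NOT y3 is true.
  20. (y5 OR y6 OR y7) — y5 is true.
  21. (y5 OR NOT y1 OR y6) — y5 is true.
  22. (y8 OR y7 OR NOT y2) — y8 is true.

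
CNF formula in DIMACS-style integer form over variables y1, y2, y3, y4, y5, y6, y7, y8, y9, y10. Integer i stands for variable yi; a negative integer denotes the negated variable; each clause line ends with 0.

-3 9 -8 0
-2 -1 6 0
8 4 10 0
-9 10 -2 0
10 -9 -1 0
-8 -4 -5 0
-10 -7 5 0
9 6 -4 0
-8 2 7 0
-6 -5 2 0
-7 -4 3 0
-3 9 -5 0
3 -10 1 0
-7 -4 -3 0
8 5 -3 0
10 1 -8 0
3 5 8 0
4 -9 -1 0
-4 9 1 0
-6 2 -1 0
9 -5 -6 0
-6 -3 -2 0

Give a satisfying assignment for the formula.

y1=F, y2=F, y3=T, y4=T, y5=T, y6=F, y7=F, y8=F, y9=T, y10=T

Branch on y1: take y1 = False.
Try y2 = False.
The remaining clauses are satisfied by y3 = True, y4 = True, y5 = True, y6 = False, y7 = False, y8 = False, y9 = True, y10 = True.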